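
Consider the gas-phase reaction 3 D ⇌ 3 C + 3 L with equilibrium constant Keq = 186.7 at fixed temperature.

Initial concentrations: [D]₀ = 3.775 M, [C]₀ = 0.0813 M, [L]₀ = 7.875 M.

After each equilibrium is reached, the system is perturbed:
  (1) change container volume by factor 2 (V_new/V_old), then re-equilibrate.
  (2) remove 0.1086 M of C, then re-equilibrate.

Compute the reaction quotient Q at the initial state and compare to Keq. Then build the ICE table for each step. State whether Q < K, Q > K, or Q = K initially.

Q₀ = 0.004878 vs Keq = 186.7 ⇒ Q<K, forward
Step 1:
                    D           C           L
  I             3.775      0.0813       7.875
  C             -1.39        1.39        1.39
  E             2.385       1.471       9.265
  solve Keq expr → x = 0.4633; check Q = 186.7
Then change container volume by factor 2 (V_new/V_old).
Step 2:
                    D           C           L
  I             1.193      0.7356       4.632
  C           -0.2994      0.2994      0.2994
  E            0.8931       1.035       4.932
  solve Keq expr → x = 0.09979; check Q = 186.7
Then remove 0.1086 M of C.
Step 3:
                    D           C           L
  I            0.8931      0.9264       4.932
  C          -0.04609     0.04609     0.04609
  E             0.847      0.9725       4.978
  solve Keq expr → x = 0.01536; check Q = 186.7

Q₀ = 0.004878; Q < K (proceeds forward)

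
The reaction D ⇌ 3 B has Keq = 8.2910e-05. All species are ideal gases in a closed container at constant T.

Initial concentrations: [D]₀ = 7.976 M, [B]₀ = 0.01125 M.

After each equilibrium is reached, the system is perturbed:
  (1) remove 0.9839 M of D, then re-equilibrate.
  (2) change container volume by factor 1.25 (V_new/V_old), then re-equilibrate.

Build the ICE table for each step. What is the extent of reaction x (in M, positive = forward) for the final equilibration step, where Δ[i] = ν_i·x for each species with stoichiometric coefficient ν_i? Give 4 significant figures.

Q₀ = 1.7851e-07 vs Keq = 8.2910e-05 ⇒ Q<K, forward
Step 1:
                   D          B
  Initial      7.976    0.01125
  Change    -0.02526    0.07578
  Equil        7.951    0.08703
  solve Keq expr → x = 0.02526; check Q = 8.2910e-05
Then remove 0.9839 M of D.
Step 2:
                   D          B
  Initial      6.967    0.08703
  Change    0.001248  -0.003744
  Equil        6.968    0.08329
  solve Keq expr → x = -0.001248; check Q = 8.2910e-05
Then change container volume by factor 1.25 (V_new/V_old).
Step 3:
                   D          B
  Initial      5.574    0.06663
  Change   -0.003557    0.01067
  Equil        5.571     0.0773
  solve Keq expr → x = 0.003557; check Q = 8.2910e-05

x = 0.003557 M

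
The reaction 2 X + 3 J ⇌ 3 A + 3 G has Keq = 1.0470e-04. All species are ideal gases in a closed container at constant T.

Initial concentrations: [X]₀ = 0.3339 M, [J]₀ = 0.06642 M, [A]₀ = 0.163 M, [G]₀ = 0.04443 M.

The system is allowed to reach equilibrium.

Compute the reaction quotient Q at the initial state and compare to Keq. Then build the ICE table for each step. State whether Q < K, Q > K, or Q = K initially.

Q₀ = 0.01163 vs Keq = 1.0470e-04 ⇒ Q>K, reverse
Step 1:
                   X          J          A          G
  init        0.3339    0.06642      0.163    0.04443
  Δ          0.01866    0.02798   -0.02798   -0.02798
  eq          0.3526     0.0944      0.135    0.01645
  solve Keq expr → x = -0.009328; check Q = 1.0470e-04

Q₀ = 0.01163; Q > K (proceeds reverse)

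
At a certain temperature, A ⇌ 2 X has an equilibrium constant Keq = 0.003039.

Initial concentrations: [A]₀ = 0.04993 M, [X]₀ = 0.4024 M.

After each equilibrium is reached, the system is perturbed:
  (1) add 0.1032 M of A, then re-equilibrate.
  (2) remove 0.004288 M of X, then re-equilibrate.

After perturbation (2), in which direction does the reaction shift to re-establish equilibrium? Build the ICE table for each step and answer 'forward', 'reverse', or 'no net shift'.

Direction: forward

Q₀ = 3.243 vs Keq = 0.003039 ⇒ Q>K, reverse
Step 1:
                  A         X
  Initial   0.04993    0.4024
  Change     0.1878   -0.3755
  Equil      0.2377   0.02688
  solve Keq expr → x = -0.1878; check Q = 0.003039
Then add 0.1032 M of A.
Step 2:
                  A         X
  Initial    0.3409   0.02688
  Change  -0.002594  0.005187
  Equil      0.3383   0.03206
  solve Keq expr → x = 0.002594; check Q = 0.003039
Then remove 0.004288 M of X.
Step 3:
                  A         X
  Initial    0.3383   0.02778
  Change  -0.002094  0.004189
  Equil      0.3362   0.03196
  solve Keq expr → x = 0.002094; check Q = 0.003039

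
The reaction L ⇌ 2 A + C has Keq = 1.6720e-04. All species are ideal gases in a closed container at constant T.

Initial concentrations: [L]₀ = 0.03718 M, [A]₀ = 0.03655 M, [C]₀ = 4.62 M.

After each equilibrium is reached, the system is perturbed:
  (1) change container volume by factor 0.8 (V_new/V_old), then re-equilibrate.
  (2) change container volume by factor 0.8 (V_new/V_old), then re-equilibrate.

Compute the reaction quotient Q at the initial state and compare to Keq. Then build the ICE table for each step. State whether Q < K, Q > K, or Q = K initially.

Q₀ = 0.166 vs Keq = 1.6720e-04 ⇒ Q>K, reverse
Step 1:
                    L           A           C
  I           0.03718     0.03655        4.62
  C           0.01757    -0.03514    -0.01757
  E           0.05475     0.00141       4.602
  solve Keq expr → x = -0.01757; check Q = 1.6720e-04
Then change container volume by factor 0.8 (V_new/V_old).
Step 2:
                    L           A           C
  I           0.06844    0.001763       5.753
  C        1.7538e-04 -3.5075e-04 -1.7538e-04
  E           0.06861    0.001412       5.753
  solve Keq expr → x = -1.7538e-04; check Q = 1.6720e-04
Then change container volume by factor 0.8 (V_new/V_old).
Step 3:
                    L           A           C
  I           0.08577    0.001765       7.191
  C        1.7579e-04 -3.5157e-04 -1.7579e-04
  E           0.08594    0.001414       7.191
  solve Keq expr → x = -1.7579e-04; check Q = 1.6720e-04

Q₀ = 0.166; Q > K (proceeds reverse)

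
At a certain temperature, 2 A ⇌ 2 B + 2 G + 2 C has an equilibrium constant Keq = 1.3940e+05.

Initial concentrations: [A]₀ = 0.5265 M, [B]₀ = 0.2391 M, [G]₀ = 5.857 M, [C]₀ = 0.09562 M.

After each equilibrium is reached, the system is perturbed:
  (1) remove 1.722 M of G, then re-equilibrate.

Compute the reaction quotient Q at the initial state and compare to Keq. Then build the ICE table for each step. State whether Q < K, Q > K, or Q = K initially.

Q₀ = 0.06469 vs Keq = 1.3940e+05 ⇒ Q<K, forward
Step 1:
                    A           B           G           C
  init         0.5265      0.2391       5.857     0.09562
  Δ           -0.5186      0.5186      0.5186      0.5186
  eq         0.007946      0.7577       6.376      0.6142
  solve Keq expr → x = 0.2593; check Q = 1.3940e+05
Then remove 1.722 M of G.
Step 2:
                    A           B           G           C
  init       0.007946      0.7577       4.654      0.6142
  Δ         -0.002107    0.002107    0.002107    0.002107
  eq         0.005839      0.7598       4.656      0.6163
  solve Keq expr → x = 0.001054; check Q = 1.3940e+05

Q₀ = 0.06469; Q < K (proceeds forward)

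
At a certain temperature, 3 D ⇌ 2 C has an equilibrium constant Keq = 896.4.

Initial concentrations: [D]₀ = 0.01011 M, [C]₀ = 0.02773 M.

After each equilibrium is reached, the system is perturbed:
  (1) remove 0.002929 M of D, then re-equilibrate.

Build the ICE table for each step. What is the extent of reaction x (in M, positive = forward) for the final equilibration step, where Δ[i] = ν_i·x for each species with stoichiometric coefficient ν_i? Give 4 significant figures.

Q₀ = 744.1 vs Keq = 896.4 ⇒ Q<K, forward
Step 1:
                  D         C
  Initial   0.01011   0.02773
  Change  -5.2809e-04 3.5206e-04
  Equil    0.009582   0.02808
  solve Keq expr → x = 1.7603e-04; check Q = 896.4
Then remove 0.002929 M of D.
Step 2:
                  D         C
  Initial  0.006653   0.02808
  Change    0.00254 -0.001693
  Equil    0.009193   0.02639
  solve Keq expr → x = -8.4662e-04; check Q = 896.4

x = -8.4662e-04 M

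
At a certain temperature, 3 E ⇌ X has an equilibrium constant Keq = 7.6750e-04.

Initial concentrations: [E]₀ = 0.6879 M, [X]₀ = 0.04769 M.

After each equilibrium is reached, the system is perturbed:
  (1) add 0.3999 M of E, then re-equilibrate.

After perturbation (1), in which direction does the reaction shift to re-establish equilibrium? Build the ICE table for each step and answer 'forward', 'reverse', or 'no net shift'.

Q₀ = 0.1465 vs Keq = 7.6750e-04 ⇒ Q>K, reverse
Step 1:
                  E         X
  I          0.6879   0.04769
  C          0.1418  -0.04725
  E          0.8297 4.3830e-04
  solve Keq expr → x = -0.04725; check Q = 7.6750e-04
Then add 0.3999 M of E.
Step 2:
                  E         X
  I            1.23 4.3830e-04
  C       -0.002935 9.7818e-04
  E           1.227  0.001416
  solve Keq expr → x = 9.7818e-04; check Q = 7.6750e-04

Direction: forward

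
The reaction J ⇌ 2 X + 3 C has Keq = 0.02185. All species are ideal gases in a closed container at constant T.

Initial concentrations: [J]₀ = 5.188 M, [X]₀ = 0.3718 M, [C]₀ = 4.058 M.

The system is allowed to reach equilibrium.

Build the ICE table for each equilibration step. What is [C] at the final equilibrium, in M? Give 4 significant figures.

Q₀ = 1.781 vs Keq = 0.02185 ⇒ Q>K, reverse
Step 1:
                    J           X           C
  I             5.188      0.3718       4.058
  C            0.1606     -0.3212     -0.4819
  E             5.349     0.05055       3.576
  solve Keq expr → x = -0.1606; check Q = 0.02185

[C]_eq = 3.576 M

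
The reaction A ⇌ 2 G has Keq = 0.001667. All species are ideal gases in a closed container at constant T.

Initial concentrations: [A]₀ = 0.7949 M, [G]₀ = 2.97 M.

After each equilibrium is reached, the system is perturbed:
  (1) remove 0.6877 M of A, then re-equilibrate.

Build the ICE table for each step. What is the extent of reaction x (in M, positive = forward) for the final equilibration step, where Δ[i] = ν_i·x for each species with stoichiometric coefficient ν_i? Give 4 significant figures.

x = -0.005065 M

Q₀ = 11.1 vs Keq = 0.001667 ⇒ Q>K, reverse
Step 1:
                    A           G
  init         0.7949        2.97
  Δ             1.454      -2.909
  eq            2.249     0.06123
  solve Keq expr → x = -1.454; check Q = 0.001667
Then remove 0.6877 M of A.
Step 2:
                    A           G
  init          1.562     0.06123
  Δ          0.005065    -0.01013
  eq            1.567      0.0511
  solve Keq expr → x = -0.005065; check Q = 0.001667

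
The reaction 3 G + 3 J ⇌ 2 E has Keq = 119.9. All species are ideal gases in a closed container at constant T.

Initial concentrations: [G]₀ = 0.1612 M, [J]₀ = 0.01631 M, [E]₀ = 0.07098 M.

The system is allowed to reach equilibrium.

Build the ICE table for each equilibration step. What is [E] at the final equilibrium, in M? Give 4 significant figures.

[E]_eq = 0.02748 M

Q₀ = 2.7721e+05 vs Keq = 119.9 ⇒ Q>K, reverse
Step 1:
                  G         J         E
  I          0.1612   0.01631   0.07098
  C         0.06525   0.06525   -0.0435
  E          0.2264   0.08156   0.02748
  solve Keq expr → x = -0.02175; check Q = 119.9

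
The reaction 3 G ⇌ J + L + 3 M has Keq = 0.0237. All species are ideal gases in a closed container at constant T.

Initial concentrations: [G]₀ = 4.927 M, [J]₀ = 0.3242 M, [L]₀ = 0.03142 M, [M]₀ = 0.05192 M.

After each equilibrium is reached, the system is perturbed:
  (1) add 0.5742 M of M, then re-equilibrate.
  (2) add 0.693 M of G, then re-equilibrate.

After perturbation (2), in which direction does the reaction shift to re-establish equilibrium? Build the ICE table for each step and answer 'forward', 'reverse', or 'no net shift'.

Direction: forward

Q₀ = 1.1920e-08 vs Keq = 0.0237 ⇒ Q<K, forward
Step 1:
                  G         J         L         M
  Initial     4.927    0.3242   0.03142   0.05192
  Change     -1.363    0.4545    0.4545     1.363
  Equil       3.564    0.7787    0.4859     1.415
  solve Keq expr → x = 0.4545; check Q = 0.0237
Then add 0.5742 M of M.
Step 2:
                  G         J         L         M
  Initial     3.564    0.7787    0.4859      1.99
  Change     0.2797  -0.09322  -0.09322   -0.2797
  Equil       3.843    0.6854    0.3927      1.71
  solve Keq expr → x = -0.09322; check Q = 0.0237
Then add 0.693 M of G.
Step 3:
                  G         J         L         M
  Initial     4.536    0.6854    0.3927      1.71
  Change    -0.1369   0.04563   0.04563    0.1369
  Equil       4.399    0.7311    0.4383     1.847
  solve Keq expr → x = 0.04563; check Q = 0.0237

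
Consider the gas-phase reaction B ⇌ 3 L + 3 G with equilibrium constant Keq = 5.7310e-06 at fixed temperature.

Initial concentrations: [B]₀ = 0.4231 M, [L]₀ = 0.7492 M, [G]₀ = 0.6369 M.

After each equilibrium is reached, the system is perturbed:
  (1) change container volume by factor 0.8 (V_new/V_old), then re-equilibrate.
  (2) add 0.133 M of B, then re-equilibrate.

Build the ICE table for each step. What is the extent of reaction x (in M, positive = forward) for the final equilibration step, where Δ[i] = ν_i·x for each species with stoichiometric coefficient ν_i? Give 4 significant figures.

Q₀ = 0.2568 vs Keq = 5.7310e-06 ⇒ Q>K, reverse
Step 1:
                   B          L          G
  Initial     0.4231     0.7492     0.6369
  Change      0.1859    -0.5577    -0.5577
  Equil        0.609     0.1915    0.07921
  solve Keq expr → x = -0.1859; check Q = 5.7310e-06
Then change container volume by factor 0.8 (V_new/V_old).
Step 2:
                   B          L          G
  Initial     0.7612     0.2394    0.09901
  Change    0.007726   -0.02318   -0.02318
  Equil        0.769     0.2162    0.07583
  solve Keq expr → x = -0.007726; check Q = 5.7310e-06
Then add 0.133 M of B.
Step 3:
                   B          L          G
  Initial      0.902     0.2162    0.07583
  Change   -0.001004   0.003013   0.003013
  Equil        0.901     0.2192    0.07884
  solve Keq expr → x = 0.001004; check Q = 5.7310e-06

x = 0.001004 M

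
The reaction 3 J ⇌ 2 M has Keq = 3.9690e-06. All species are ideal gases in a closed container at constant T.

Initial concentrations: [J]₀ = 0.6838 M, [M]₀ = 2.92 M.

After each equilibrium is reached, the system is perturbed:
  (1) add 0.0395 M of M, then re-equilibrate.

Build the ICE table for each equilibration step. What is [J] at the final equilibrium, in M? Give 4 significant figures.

[J]_eq = 5.089 M

Q₀ = 26.67 vs Keq = 3.9690e-06 ⇒ Q>K, reverse
Step 1:
                   J          M
  Initial     0.6838       2.92
  Change       4.346     -2.898
  Equil         5.03    0.02248
  solve Keq expr → x = -1.449; check Q = 3.9690e-06
Then add 0.0395 M of M.
Step 2:
                   J          M
  Initial       5.03    0.06198
  Change     0.05866   -0.03911
  Equil        5.089    0.02287
  solve Keq expr → x = -0.01955; check Q = 3.9690e-06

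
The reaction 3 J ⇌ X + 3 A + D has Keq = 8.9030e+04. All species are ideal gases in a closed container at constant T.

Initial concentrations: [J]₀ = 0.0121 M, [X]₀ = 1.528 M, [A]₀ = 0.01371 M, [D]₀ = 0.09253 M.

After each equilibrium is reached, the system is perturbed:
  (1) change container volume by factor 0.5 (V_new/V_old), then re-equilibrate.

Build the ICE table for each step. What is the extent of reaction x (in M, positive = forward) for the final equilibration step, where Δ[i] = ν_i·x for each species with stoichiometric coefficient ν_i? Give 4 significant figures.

x = -1.1602e-04 M

Q₀ = 0.2057 vs Keq = 8.9030e+04 ⇒ Q<K, forward
Step 1:
                  J         X         A         D
  init       0.0121     1.528   0.01371   0.09253
  Δ         -0.0118  0.003933    0.0118  0.003933
  eq      3.0202e-04     1.532   0.02551   0.09646
  solve Keq expr → x = 0.003933; check Q = 8.9030e+04
Then change container volume by factor 0.5 (V_new/V_old).
Step 2:
                  J         X         A         D
  init    6.0403e-04     3.064   0.05102    0.1929
  Δ       3.4806e-04 -1.1602e-04 -3.4806e-04 -1.1602e-04
  eq      9.5210e-04     3.064   0.05067    0.1928
  solve Keq expr → x = -1.1602e-04; check Q = 8.9030e+04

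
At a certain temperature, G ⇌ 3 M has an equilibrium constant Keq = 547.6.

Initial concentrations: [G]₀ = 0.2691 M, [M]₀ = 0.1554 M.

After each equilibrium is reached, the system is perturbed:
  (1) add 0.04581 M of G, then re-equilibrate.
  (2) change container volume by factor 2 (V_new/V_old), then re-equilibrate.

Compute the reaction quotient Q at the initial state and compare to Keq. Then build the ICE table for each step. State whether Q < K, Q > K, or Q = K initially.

Q₀ = 0.01395; Q < K (proceeds forward)

Q₀ = 0.01395 vs Keq = 547.6 ⇒ Q<K, forward
Step 1:
                   G          M
  init        0.2691     0.1554
  Δ          -0.2675     0.8025
  eq        0.001605     0.9579
  solve Keq expr → x = 0.2675; check Q = 547.6
Then add 0.04581 M of G.
Step 2:
                   G          M
  init       0.04742     0.9579
  Δ         -0.04503     0.1351
  eq        0.002384      1.093
  solve Keq expr → x = 0.04503; check Q = 547.6
Then change container volume by factor 2 (V_new/V_old).
Step 3:
                   G          M
  init      0.001192     0.5465
  Δ       -8.8974e-04   0.002669
  eq      3.0243e-04     0.5492
  solve Keq expr → x = 8.8974e-04; check Q = 547.6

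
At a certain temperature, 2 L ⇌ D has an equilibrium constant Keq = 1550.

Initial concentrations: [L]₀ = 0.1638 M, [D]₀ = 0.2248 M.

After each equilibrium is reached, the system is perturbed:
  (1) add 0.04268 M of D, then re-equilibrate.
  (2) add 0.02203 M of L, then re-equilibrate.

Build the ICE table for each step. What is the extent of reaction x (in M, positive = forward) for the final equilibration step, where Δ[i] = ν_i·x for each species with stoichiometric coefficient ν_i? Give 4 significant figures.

x = 0.0109 M

Q₀ = 8.379 vs Keq = 1550 ⇒ Q<K, forward
Step 1:
                    L           D
  I            0.1638      0.2248
  C           -0.1499     0.07495
  E           0.01391      0.2997
  solve Keq expr → x = 0.07495; check Q = 1550
Then add 0.04268 M of D.
Step 2:
                    L           D
  I           0.01391      0.3424
  C        9.4682e-04 -4.7341e-04
  E           0.01485       0.342
  solve Keq expr → x = -4.7341e-04; check Q = 1550
Then add 0.02203 M of L.
Step 3:
                    L           D
  I           0.03688       0.342
  C           -0.0218      0.0109
  E           0.01509      0.3529
  solve Keq expr → x = 0.0109; check Q = 1550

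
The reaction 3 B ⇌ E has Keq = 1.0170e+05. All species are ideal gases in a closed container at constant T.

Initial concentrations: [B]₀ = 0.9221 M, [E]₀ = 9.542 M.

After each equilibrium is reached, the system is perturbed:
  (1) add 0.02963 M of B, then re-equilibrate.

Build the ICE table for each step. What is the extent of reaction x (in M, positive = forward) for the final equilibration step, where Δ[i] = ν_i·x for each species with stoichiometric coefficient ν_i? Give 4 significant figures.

x = 0.009872 M

Q₀ = 12.17 vs Keq = 1.0170e+05 ⇒ Q<K, forward
Step 1:
                  B         E
  Initial    0.9221     9.542
  Change    -0.8762    0.2921
  Equil      0.0459     9.834
  solve Keq expr → x = 0.2921; check Q = 1.0170e+05
Then add 0.02963 M of B.
Step 2:
                  B         E
  Initial   0.07553     9.834
  Change   -0.02961  0.009872
  Equil     0.04591     9.844
  solve Keq expr → x = 0.009872; check Q = 1.0170e+05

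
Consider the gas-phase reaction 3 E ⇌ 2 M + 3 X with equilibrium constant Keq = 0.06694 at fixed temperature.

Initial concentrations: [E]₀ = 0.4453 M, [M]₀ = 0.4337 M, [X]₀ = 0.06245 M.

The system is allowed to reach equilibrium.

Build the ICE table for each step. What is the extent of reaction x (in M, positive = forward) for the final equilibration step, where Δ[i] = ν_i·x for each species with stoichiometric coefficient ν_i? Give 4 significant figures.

Q₀ = 5.1882e-04 vs Keq = 0.06694 ⇒ Q<K, forward
Step 1:
                   E          M          X
  Initial     0.4453     0.4337    0.06245
  Change      -0.133    0.08869      0.133
  Equil       0.3123     0.5224     0.1955
  solve Keq expr → x = 0.04434; check Q = 0.06694

x = 0.04434 M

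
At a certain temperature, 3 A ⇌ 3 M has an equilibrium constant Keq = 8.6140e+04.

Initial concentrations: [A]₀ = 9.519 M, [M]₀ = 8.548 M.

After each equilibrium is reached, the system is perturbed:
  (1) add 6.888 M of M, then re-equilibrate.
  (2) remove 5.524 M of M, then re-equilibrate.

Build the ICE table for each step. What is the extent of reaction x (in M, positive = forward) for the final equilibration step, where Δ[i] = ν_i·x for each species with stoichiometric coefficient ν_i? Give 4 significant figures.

Q₀ = 0.7241 vs Keq = 8.6140e+04 ⇒ Q<K, forward
Step 1:
                   A          M
  init         9.519      8.548
  Δ           -9.119      9.119
  eq             0.4      17.67
  solve Keq expr → x = 3.04; check Q = 8.6140e+04
Then add 6.888 M of M.
Step 2:
                   A          M
  init           0.4      24.55
  Δ           0.1525    -0.1525
  eq          0.5525       24.4
  solve Keq expr → x = -0.05084; check Q = 8.6140e+04
Then remove 5.524 M of M.
Step 3:
                   A          M
  init        0.5525      18.88
  Δ          -0.1223     0.1223
  eq          0.4302         19
  solve Keq expr → x = 0.04077; check Q = 8.6140e+04

x = 0.04077 M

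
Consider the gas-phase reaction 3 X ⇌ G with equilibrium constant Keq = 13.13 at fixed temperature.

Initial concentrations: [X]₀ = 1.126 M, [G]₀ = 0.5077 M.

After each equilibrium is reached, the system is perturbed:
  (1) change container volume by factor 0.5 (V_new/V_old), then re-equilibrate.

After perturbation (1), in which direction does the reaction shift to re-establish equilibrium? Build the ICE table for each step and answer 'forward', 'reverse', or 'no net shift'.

Q₀ = 0.3556 vs Keq = 13.13 ⇒ Q<K, forward
Step 1:
                  X         G
  I           1.126    0.5077
  C         -0.7401    0.2467
  E          0.3859    0.7544
  solve Keq expr → x = 0.2467; check Q = 13.13
Then change container volume by factor 0.5 (V_new/V_old).
Step 2:
                  X         G
  I          0.7718     1.509
  C         -0.2759   0.09196
  E          0.4959     1.601
  solve Keq expr → x = 0.09196; check Q = 13.13

Direction: forward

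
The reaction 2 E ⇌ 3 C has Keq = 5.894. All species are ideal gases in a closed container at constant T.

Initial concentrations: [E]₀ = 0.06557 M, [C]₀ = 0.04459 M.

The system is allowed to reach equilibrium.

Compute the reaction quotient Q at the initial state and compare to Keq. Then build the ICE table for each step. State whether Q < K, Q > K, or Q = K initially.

Q₀ = 0.02062 vs Keq = 5.894 ⇒ Q<K, forward
Step 1:
                  E         C
  I         0.06557   0.04459
  C        -0.04889   0.07333
  E         0.01668    0.1179
  solve Keq expr → x = 0.02444; check Q = 5.894

Q₀ = 0.02062; Q < K (proceeds forward)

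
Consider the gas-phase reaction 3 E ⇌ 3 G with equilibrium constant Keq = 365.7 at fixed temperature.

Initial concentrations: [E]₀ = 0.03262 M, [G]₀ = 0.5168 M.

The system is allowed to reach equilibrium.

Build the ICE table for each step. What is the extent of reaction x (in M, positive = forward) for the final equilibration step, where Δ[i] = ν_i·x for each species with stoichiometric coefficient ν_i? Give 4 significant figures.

Q₀ = 3977 vs Keq = 365.7 ⇒ Q>K, reverse
Step 1:
                    E           G
  init        0.03262      0.5168
  Δ           0.03478    -0.03478
  eq           0.0674       0.482
  solve Keq expr → x = -0.01159; check Q = 365.7

x = -0.01159 M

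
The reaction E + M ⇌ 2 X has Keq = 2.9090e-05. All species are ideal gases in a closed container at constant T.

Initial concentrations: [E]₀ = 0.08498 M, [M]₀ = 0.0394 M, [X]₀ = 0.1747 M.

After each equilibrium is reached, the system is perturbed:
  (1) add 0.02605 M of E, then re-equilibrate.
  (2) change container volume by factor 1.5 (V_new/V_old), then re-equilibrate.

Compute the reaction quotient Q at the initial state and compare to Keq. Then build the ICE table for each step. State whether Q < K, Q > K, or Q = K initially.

Q₀ = 9.115 vs Keq = 2.9090e-05 ⇒ Q>K, reverse
Step 1:
                  E         M         X
  init      0.08498    0.0394    0.1747
  Δ         0.08695   0.08695   -0.1739
  eq         0.1719    0.1264 7.9496e-04
  solve Keq expr → x = -0.08695; check Q = 2.9090e-05
Then add 0.02605 M of E.
Step 2:
                  E         M         X
  init        0.198    0.1264 7.9496e-04
  Δ       -2.8970e-05 -2.8970e-05 5.7940e-05
  eq          0.198    0.1263 8.5290e-04
  solve Keq expr → x = 2.8970e-05; check Q = 2.9090e-05
Then change container volume by factor 1.5 (V_new/V_old).
Step 3:
                  E         M         X
  init        0.132   0.08422 5.6860e-04
  Δ               0         0         0
  eq          0.132   0.08422 5.6860e-04
  solve Keq expr → x = 0; check Q = 2.9090e-05

Q₀ = 9.115; Q > K (proceeds reverse)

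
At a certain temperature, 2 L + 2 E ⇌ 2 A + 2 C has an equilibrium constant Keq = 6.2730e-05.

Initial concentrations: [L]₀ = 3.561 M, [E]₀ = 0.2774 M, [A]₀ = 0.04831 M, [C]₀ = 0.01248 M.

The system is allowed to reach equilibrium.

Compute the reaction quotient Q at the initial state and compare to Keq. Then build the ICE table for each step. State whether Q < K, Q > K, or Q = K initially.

Q₀ = 3.7252e-07 vs Keq = 6.2730e-05 ⇒ Q<K, forward
Step 1:
                    L           E           A           C
  Initial       3.561      0.2774     0.04831     0.01248
  Change     -0.05095    -0.05095     0.05095     0.05095
  Equil          3.51      0.2265     0.09926     0.06343
  solve Keq expr → x = 0.02547; check Q = 6.2730e-05

Q₀ = 3.7252e-07; Q < K (proceeds forward)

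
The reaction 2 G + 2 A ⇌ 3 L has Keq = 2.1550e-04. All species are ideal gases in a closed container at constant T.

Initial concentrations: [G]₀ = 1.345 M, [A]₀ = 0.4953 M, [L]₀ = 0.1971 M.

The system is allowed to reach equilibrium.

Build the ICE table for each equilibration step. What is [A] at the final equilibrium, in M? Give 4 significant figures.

Q₀ = 0.01725 vs Keq = 2.1550e-04 ⇒ Q>K, reverse
Step 1:
                  G         A         L
  init        1.345    0.4953    0.1971
  Δ         0.09551   0.09551   -0.1433
  eq          1.441    0.5908   0.05384
  solve Keq expr → x = -0.04775; check Q = 2.1550e-04

[A]_eq = 0.5908 M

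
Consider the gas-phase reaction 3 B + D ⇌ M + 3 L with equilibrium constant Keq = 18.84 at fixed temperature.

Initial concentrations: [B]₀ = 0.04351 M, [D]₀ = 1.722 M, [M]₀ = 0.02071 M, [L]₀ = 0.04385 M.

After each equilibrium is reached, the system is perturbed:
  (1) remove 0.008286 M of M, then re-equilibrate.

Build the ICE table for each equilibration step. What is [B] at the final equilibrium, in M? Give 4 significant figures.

[B]_eq = 0.007306 M

Q₀ = 0.01231 vs Keq = 18.84 ⇒ Q<K, forward
Step 1:
                    B           D           M           L
  I           0.04351       1.722     0.02071     0.04385
  C          -0.03554    -0.01185     0.01185     0.03554
  E          0.007967        1.71     0.03256     0.07939
  solve Keq expr → x = 0.01185; check Q = 18.84
Then remove 0.008286 M of M.
Step 2:
                    B           D           M           L
  I          0.007967        1.71     0.02427     0.07939
  C       -6.6063e-04 -2.2021e-04  2.2021e-04  6.6063e-04
  E          0.007306        1.71     0.02449     0.08005
  solve Keq expr → x = 2.2021e-04; check Q = 18.84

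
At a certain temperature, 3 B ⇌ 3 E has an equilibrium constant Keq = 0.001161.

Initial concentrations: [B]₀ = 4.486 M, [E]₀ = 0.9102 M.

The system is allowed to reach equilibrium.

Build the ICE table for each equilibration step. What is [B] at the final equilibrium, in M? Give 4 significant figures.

Q₀ = 0.008353 vs Keq = 0.001161 ⇒ Q>K, reverse
Step 1:
                    B           E
  Initial       4.486      0.9102
  Change        0.397      -0.397
  Equil         4.883      0.5132
  solve Keq expr → x = -0.1323; check Q = 0.001161

[B]_eq = 4.883 M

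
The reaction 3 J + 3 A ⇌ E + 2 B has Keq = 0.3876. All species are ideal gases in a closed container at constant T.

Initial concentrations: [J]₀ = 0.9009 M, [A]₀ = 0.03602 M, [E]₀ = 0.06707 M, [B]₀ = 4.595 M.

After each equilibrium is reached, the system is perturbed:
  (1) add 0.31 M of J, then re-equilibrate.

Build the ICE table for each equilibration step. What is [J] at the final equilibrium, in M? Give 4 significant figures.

Q₀ = 4.1442e+04 vs Keq = 0.3876 ⇒ Q>K, reverse
Step 1:
                  J         A         E         B
  I          0.9009   0.03602   0.06707     4.595
  C          0.2002    0.2002  -0.06673   -0.1335
  E           1.101    0.2362 3.4255e-04     4.462
  solve Keq expr → x = -0.06673; check Q = 0.3876
Then add 0.31 M of J.
Step 2:
                  J         A         E         B
  I           1.411    0.2362 3.4255e-04     4.462
  C         -0.0011   -0.0011 3.6651e-04 7.3303e-04
  E            1.41    0.2351 7.0906e-04     4.462
  solve Keq expr → x = 3.6651e-04; check Q = 0.3876

[J]_eq = 1.41 M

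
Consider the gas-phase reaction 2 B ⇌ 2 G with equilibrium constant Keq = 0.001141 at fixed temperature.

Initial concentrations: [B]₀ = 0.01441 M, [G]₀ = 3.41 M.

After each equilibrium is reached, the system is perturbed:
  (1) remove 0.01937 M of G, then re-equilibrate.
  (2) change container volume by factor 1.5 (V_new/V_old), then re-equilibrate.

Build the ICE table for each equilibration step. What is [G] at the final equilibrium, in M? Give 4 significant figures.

[G]_eq = 0.07417 M

Q₀ = 5.5999e+04 vs Keq = 0.001141 ⇒ Q>K, reverse
Step 1:
                  B         G
  I         0.01441      3.41
  C           3.298    -3.298
  E           3.313    0.1119
  solve Keq expr → x = -1.649; check Q = 0.001141
Then remove 0.01937 M of G.
Step 2:
                  B         G
  I           3.313   0.09252
  C        -0.01874   0.01874
  E           3.294    0.1113
  solve Keq expr → x = 0.009369; check Q = 0.001141
Then change container volume by factor 1.5 (V_new/V_old).
Step 3:
                  B         G
  I           2.196   0.07417
  C               0         0
  E           2.196   0.07417
  solve Keq expr → x = 0; check Q = 0.001141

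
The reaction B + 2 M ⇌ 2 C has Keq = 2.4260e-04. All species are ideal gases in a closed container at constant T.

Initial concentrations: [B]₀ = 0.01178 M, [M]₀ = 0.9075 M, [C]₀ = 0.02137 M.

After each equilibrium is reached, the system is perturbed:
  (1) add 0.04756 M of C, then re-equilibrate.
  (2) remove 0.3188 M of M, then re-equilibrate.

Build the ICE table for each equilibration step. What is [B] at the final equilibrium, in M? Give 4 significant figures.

[B]_eq = 0.04516 M

Q₀ = 0.04707 vs Keq = 2.4260e-04 ⇒ Q>K, reverse
Step 1:
                  B         M         C
  I         0.01178    0.9075   0.02137
  C        0.009629   0.01926  -0.01926
  E         0.02141    0.9268  0.002112
  solve Keq expr → x = -0.009629; check Q = 2.4260e-04
Then add 0.04756 M of C.
Step 2:
                  B         M         C
  I         0.02141    0.9268   0.04967
  C         0.02323   0.04647  -0.04647
  E         0.04464    0.9732  0.003203
  solve Keq expr → x = -0.02323; check Q = 2.4260e-04
Then remove 0.3188 M of M.
Step 3:
                  B         M         C
  I         0.04464    0.6544  0.003203
  C       5.1666e-04  0.001033 -0.001033
  E         0.04516    0.6555   0.00217
  solve Keq expr → x = -5.1666e-04; check Q = 2.4260e-04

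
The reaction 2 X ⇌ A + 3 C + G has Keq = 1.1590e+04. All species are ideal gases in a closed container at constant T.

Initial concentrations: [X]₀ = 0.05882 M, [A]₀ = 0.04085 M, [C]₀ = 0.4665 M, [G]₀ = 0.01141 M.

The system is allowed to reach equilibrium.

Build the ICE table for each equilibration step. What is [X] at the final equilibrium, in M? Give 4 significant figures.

[X]_eq = 2.0495e-04 M

Q₀ = 0.01368 vs Keq = 1.1590e+04 ⇒ Q<K, forward
Step 1:
                   X          A          C          G
  I          0.05882    0.04085     0.4665    0.01141
  C         -0.05862    0.02931    0.08792    0.02931
  E       2.0495e-04    0.07016     0.5544    0.04072
  solve Keq expr → x = 0.02931; check Q = 1.1590e+04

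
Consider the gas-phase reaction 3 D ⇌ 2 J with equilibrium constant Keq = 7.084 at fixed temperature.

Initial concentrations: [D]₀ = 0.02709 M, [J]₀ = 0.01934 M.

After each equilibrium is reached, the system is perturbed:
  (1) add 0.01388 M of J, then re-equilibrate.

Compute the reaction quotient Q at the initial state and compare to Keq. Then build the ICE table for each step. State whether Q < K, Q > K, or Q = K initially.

Q₀ = 18.81 vs Keq = 7.084 ⇒ Q>K, reverse
Step 1:
                  D         J
  I         0.02709   0.01934
  C         0.00551 -0.003674
  E          0.0326   0.01567
  solve Keq expr → x = -0.001837; check Q = 7.084
Then add 0.01388 M of J.
Step 2:
                  D         J
  I          0.0326   0.02955
  C        0.009649 -0.006433
  E         0.04225   0.02311
  solve Keq expr → x = -0.003216; check Q = 7.084

Q₀ = 18.81; Q > K (proceeds reverse)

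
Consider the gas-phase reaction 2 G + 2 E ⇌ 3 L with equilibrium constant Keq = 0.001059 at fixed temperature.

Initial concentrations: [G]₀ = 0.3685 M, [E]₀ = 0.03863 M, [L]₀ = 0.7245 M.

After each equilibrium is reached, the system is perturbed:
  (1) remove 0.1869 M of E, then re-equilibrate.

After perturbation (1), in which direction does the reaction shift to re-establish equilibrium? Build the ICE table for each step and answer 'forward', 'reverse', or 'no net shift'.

Q₀ = 1877 vs Keq = 0.001059 ⇒ Q>K, reverse
Step 1:
                   G          E          L
  init        0.3685    0.03863     0.7245
  Δ           0.4464     0.4464    -0.6696
  eq          0.8149      0.485     0.0549
  solve Keq expr → x = -0.2232; check Q = 0.001059
Then remove 0.1869 M of E.
Step 2:
                   G          E          L
  init        0.8149     0.2981     0.0549
  Δ         0.009381   0.009381   -0.01407
  eq          0.8243     0.3075    0.04082
  solve Keq expr → x = -0.004691; check Q = 0.001059

Direction: reverse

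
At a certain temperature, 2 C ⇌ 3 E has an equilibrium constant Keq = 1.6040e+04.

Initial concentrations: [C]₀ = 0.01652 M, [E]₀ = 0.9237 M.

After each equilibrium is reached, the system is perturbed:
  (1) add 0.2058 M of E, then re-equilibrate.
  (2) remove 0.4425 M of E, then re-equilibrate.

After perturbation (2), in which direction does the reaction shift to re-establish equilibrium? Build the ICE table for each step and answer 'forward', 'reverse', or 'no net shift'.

Q₀ = 2888 vs Keq = 1.6040e+04 ⇒ Q<K, forward
Step 1:
                   C          E
  init       0.01652     0.9237
  Δ         -0.00935    0.01403
  eq         0.00717     0.9377
  solve Keq expr → x = 0.004675; check Q = 1.6040e+04
Then add 0.2058 M of E.
Step 2:
                   C          E
  init       0.00717      1.144
  Δ         0.002439  -0.003659
  eq        0.009609       1.14
  solve Keq expr → x = -0.00122; check Q = 1.6040e+04
Then remove 0.4425 M of E.
Step 3:
                   C          E
  init      0.009609     0.6974
  Δ        -0.004937   0.007406
  eq        0.004672     0.7048
  solve Keq expr → x = 0.002469; check Q = 1.6040e+04

Direction: forward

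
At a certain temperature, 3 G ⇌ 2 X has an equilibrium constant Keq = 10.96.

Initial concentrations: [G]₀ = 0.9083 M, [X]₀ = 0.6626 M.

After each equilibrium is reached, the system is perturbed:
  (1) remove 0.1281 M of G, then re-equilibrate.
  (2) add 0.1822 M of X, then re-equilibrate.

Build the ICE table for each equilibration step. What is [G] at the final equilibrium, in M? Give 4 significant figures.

[G]_eq = 0.4663 M

Q₀ = 0.5859 vs Keq = 10.96 ⇒ Q<K, forward
Step 1:
                  G         X
  I          0.9083    0.6626
  C         -0.4661    0.3108
  E          0.4422    0.9734
  solve Keq expr → x = 0.1554; check Q = 10.96
Then remove 0.1281 M of G.
Step 2:
                  G         X
  I          0.3141    0.9734
  C          0.1064  -0.07091
  E          0.4204    0.9025
  solve Keq expr → x = -0.03545; check Q = 10.96
Then add 0.1822 M of X.
Step 3:
                  G         X
  I          0.4204     1.085
  C         0.04586  -0.03057
  E          0.4663     1.054
  solve Keq expr → x = -0.01529; check Q = 10.96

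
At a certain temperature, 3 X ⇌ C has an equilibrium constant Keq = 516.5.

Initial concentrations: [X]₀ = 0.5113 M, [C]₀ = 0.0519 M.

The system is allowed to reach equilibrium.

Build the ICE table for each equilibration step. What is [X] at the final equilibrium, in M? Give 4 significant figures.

[X]_eq = 0.07266 M

Q₀ = 0.3883 vs Keq = 516.5 ⇒ Q<K, forward
Step 1:
                    X           C
  I            0.5113      0.0519
  C           -0.4386      0.1462
  E           0.07266      0.1981
  solve Keq expr → x = 0.1462; check Q = 516.5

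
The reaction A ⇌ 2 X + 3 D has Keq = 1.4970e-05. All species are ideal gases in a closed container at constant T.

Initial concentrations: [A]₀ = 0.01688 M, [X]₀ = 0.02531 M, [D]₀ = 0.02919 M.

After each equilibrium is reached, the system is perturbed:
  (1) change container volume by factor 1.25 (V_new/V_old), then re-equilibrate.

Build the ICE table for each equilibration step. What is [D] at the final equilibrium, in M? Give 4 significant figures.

[D]_eq = 0.04404 M

Q₀ = 9.4387e-07 vs Keq = 1.4970e-05 ⇒ Q<K, forward
Step 1:
                   A          X          D
  I          0.01688    0.02531    0.02919
  C        -0.006276    0.01255    0.01883
  E           0.0106    0.03786    0.04802
  solve Keq expr → x = 0.006276; check Q = 1.4970e-05
Then change container volume by factor 1.25 (V_new/V_old).
Step 2:
                   A          X          D
  I         0.008483    0.03029    0.03842
  C        -0.001874   0.003747   0.005621
  E         0.006609    0.03404    0.04404
  solve Keq expr → x = 0.001874; check Q = 1.4970e-05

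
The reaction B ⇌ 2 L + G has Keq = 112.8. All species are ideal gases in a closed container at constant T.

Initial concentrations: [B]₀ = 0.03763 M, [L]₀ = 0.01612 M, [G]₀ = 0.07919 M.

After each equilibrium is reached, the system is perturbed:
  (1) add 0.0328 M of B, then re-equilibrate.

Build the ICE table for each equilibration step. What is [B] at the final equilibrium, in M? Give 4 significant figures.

Q₀ = 5.4685e-04 vs Keq = 112.8 ⇒ Q<K, forward
Step 1:
                    B           L           G
  I           0.03763     0.01612     0.07919
  C          -0.03762     0.07524     0.03762
  E        8.6440e-06     0.09136      0.1168
  solve Keq expr → x = 0.03762; check Q = 112.8
Then add 0.0328 M of B.
Step 2:
                    B           L           G
  I           0.03281     0.09136      0.1168
  C          -0.03278     0.06555     0.03278
  E        3.2652e-05      0.1569      0.1496
  solve Keq expr → x = 0.03278; check Q = 112.8

[B]_eq = 3.2652e-05 M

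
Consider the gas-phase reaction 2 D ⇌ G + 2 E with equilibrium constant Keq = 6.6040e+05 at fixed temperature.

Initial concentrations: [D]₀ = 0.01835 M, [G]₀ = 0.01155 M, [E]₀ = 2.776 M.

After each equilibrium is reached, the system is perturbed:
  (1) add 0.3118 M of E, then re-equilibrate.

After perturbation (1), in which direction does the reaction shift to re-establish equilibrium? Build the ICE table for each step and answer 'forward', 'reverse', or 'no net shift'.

Q₀ = 264.3 vs Keq = 6.6040e+05 ⇒ Q<K, forward
Step 1:
                    D           G           E
  Initial     0.01835     0.01155       2.776
  Change     -0.01786    0.008929     0.01786
  Equil    4.9199e-04     0.02048       2.794
  solve Keq expr → x = 0.008929; check Q = 6.6040e+05
Then add 0.3118 M of E.
Step 2:
                    D           G           E
  Initial  4.9199e-04     0.02048       3.106
  Change   5.4533e-05 -2.7267e-05 -5.4533e-05
  Equil    5.4652e-04     0.02045       3.106
  solve Keq expr → x = -2.7267e-05; check Q = 6.6040e+05

Direction: reverse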